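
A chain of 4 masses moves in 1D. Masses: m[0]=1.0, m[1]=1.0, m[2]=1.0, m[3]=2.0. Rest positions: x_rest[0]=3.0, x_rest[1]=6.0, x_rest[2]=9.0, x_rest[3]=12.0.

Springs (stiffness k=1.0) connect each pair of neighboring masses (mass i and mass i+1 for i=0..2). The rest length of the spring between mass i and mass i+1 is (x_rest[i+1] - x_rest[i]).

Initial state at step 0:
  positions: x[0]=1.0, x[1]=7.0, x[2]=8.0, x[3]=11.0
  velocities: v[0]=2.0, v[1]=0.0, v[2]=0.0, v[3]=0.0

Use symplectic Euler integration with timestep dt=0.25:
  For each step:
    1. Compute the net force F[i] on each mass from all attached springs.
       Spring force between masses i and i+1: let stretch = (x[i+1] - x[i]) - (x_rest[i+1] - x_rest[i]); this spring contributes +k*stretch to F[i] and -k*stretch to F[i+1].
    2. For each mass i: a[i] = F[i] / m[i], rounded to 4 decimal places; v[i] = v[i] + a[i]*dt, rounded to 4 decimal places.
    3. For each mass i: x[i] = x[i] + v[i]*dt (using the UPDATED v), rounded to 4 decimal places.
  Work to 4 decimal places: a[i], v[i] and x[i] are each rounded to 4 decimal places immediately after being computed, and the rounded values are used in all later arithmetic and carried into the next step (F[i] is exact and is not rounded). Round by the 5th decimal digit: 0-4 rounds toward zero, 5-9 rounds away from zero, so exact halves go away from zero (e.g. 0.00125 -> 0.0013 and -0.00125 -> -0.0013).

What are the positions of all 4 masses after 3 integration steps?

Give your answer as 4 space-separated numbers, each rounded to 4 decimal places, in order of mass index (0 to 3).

Step 0: x=[1.0000 7.0000 8.0000 11.0000] v=[2.0000 0.0000 0.0000 0.0000]
Step 1: x=[1.6875 6.6875 8.1250 11.0000] v=[2.7500 -1.2500 0.5000 0.0000]
Step 2: x=[2.5000 6.1524 8.3399 11.0039] v=[3.2500 -2.1406 0.8594 0.0156]
Step 3: x=[3.3533 5.5257 8.5845 11.0183] v=[3.4131 -2.5068 0.9785 0.0576]

Answer: 3.3533 5.5257 8.5845 11.0183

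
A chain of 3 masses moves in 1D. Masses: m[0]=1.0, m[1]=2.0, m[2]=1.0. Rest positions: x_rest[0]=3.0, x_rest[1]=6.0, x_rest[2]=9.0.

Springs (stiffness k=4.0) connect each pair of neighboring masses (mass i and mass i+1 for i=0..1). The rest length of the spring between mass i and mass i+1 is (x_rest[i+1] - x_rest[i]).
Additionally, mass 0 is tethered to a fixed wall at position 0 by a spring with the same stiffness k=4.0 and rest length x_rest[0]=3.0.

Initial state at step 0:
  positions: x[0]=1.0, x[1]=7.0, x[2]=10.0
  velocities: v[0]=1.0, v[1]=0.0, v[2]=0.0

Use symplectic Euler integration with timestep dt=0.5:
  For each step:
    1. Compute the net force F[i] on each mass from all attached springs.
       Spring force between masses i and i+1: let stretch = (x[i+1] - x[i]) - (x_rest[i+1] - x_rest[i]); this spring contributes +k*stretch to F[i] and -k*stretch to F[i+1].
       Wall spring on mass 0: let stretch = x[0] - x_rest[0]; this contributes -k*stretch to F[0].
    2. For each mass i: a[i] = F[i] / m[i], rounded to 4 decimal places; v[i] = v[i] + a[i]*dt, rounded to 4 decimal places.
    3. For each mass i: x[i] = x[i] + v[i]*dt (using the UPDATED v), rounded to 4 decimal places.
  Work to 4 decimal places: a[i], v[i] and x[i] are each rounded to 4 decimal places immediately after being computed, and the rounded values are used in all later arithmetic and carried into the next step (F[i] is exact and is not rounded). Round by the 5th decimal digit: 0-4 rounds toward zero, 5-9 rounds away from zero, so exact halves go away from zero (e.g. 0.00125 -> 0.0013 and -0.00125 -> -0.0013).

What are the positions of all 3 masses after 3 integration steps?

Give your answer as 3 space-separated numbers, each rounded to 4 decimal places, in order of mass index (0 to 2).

Step 0: x=[1.0000 7.0000 10.0000] v=[1.0000 0.0000 0.0000]
Step 1: x=[6.5000 5.5000 10.0000] v=[11.0000 -3.0000 0.0000]
Step 2: x=[4.5000 6.7500 8.5000] v=[-4.0000 2.5000 -3.0000]
Step 3: x=[0.2500 7.7500 8.2500] v=[-8.5000 2.0000 -0.5000]

Answer: 0.2500 7.7500 8.2500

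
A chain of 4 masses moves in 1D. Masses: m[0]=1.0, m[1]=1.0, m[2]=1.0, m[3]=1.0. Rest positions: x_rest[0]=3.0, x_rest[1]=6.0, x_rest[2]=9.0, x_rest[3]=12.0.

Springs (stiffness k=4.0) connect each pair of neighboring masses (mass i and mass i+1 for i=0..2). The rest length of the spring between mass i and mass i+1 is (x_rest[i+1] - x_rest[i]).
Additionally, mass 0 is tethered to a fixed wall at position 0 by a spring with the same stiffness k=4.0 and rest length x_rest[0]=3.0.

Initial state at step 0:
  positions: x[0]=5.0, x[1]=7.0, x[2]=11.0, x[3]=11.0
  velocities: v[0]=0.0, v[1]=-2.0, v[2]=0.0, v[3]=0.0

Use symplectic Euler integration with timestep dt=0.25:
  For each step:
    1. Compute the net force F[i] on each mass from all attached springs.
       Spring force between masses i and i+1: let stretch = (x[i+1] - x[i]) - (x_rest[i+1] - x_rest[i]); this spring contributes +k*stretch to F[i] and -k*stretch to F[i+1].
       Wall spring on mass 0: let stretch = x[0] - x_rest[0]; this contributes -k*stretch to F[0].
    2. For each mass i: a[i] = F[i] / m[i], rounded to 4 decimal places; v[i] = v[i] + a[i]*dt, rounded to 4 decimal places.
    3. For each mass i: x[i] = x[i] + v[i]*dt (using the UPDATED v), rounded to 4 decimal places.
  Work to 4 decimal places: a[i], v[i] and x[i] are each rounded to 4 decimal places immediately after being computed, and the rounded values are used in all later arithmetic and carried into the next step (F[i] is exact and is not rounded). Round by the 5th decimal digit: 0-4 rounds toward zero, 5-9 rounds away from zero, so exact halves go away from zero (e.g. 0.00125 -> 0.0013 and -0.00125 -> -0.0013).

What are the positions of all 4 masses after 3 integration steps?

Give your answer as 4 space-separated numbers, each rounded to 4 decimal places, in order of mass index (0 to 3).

Step 0: x=[5.0000 7.0000 11.0000 11.0000] v=[0.0000 -2.0000 0.0000 0.0000]
Step 1: x=[4.2500 7.0000 10.0000 11.7500] v=[-3.0000 0.0000 -4.0000 3.0000]
Step 2: x=[3.1250 7.0625 8.6875 12.8125] v=[-4.5000 0.2500 -5.2500 4.2500]
Step 3: x=[2.2031 6.5469 8.0000 13.5938] v=[-3.6875 -2.0625 -2.7500 3.1250]

Answer: 2.2031 6.5469 8.0000 13.5938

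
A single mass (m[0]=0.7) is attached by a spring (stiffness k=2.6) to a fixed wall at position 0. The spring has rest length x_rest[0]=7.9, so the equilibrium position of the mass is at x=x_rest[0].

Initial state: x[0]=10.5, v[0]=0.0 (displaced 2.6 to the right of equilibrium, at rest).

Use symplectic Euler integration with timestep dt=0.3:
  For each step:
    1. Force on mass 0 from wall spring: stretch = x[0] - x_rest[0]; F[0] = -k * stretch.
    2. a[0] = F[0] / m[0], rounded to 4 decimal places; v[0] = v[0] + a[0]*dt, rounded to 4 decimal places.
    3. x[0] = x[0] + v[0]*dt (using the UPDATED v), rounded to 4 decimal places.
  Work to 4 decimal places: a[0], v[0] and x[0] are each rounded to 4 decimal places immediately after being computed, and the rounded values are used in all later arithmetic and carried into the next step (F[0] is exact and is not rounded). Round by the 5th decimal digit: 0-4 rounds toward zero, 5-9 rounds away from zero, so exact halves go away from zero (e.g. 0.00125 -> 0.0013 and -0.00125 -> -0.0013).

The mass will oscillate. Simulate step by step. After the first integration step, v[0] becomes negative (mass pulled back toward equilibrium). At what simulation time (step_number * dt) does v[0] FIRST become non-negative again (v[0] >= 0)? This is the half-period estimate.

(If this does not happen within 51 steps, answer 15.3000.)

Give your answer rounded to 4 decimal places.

Answer: 1.8000

Derivation:
Step 0: x=[10.5000] v=[0.0000]
Step 1: x=[9.6309] v=[-2.8971]
Step 2: x=[8.1832] v=[-4.8258]
Step 3: x=[6.6408] v=[-5.1414]
Step 4: x=[5.5193] v=[-3.7383]
Step 5: x=[5.1937] v=[-1.0855]
Step 6: x=[5.7727] v=[1.9301]
First v>=0 after going negative at step 6, time=1.8000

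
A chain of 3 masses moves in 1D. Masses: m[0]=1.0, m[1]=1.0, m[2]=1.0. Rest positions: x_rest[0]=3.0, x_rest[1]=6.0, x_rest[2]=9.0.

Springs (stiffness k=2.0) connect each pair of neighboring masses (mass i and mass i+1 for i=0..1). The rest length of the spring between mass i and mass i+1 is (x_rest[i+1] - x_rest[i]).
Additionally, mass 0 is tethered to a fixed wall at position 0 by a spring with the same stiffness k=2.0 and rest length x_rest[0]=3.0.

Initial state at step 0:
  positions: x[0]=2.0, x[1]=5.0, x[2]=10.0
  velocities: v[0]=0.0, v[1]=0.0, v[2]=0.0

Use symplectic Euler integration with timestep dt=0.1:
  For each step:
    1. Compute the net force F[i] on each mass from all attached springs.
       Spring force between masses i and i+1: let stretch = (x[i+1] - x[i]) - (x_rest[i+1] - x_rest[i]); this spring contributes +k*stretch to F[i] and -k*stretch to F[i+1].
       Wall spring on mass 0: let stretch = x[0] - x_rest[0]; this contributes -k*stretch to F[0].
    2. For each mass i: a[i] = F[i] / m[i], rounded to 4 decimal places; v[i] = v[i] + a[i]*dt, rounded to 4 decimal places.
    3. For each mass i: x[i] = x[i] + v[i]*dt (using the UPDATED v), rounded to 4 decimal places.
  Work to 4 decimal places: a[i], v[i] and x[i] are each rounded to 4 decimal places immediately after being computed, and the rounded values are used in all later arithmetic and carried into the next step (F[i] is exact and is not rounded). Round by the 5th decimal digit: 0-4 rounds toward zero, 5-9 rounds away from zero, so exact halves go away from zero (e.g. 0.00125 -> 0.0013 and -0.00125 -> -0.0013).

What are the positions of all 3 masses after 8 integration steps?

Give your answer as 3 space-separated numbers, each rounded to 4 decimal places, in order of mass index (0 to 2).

Answer: 2.7034 6.0685 8.8645

Derivation:
Step 0: x=[2.0000 5.0000 10.0000] v=[0.0000 0.0000 0.0000]
Step 1: x=[2.0200 5.0400 9.9600] v=[0.2000 0.4000 -0.4000]
Step 2: x=[2.0600 5.1180 9.8816] v=[0.4000 0.7800 -0.7840]
Step 3: x=[2.1200 5.2301 9.7679] v=[0.5996 1.1211 -1.1367]
Step 4: x=[2.1998 5.3708 9.6235] v=[0.7976 1.4066 -1.4443]
Step 5: x=[2.2990 5.5331 9.4540] v=[0.9918 1.6229 -1.6948]
Step 6: x=[2.4169 5.7091 9.2661] v=[1.1788 1.7603 -1.8790]
Step 7: x=[2.5523 5.8904 9.0671] v=[1.3539 1.8133 -1.9904]
Step 8: x=[2.7034 6.0685 8.8645] v=[1.5111 1.7810 -2.0257]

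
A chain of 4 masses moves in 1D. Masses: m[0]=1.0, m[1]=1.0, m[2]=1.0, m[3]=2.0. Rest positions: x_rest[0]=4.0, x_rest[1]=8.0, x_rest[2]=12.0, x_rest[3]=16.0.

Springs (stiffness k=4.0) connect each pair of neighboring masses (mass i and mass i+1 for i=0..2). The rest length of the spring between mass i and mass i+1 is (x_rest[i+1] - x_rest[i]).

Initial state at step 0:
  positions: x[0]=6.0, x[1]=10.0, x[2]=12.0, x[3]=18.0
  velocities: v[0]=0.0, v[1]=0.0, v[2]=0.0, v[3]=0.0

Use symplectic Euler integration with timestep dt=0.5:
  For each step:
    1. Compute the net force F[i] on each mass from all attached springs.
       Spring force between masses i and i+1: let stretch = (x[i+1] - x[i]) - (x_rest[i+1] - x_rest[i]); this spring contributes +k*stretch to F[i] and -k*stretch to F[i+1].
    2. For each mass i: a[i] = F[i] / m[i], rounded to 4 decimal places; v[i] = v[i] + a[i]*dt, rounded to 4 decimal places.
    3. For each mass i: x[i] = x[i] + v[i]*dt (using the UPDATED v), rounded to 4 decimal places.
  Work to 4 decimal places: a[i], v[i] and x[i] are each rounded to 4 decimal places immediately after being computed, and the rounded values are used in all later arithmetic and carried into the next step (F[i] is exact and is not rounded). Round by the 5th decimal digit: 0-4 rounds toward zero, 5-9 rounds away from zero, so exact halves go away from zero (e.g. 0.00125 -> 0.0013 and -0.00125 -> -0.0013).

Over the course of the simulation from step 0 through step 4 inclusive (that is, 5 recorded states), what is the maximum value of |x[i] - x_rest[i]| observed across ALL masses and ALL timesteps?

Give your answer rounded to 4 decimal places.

Answer: 4.0000

Derivation:
Step 0: x=[6.0000 10.0000 12.0000 18.0000] v=[0.0000 0.0000 0.0000 0.0000]
Step 1: x=[6.0000 8.0000 16.0000 17.0000] v=[0.0000 -4.0000 8.0000 -2.0000]
Step 2: x=[4.0000 12.0000 13.0000 17.5000] v=[-4.0000 8.0000 -6.0000 1.0000]
Step 3: x=[6.0000 9.0000 13.5000 17.7500] v=[4.0000 -6.0000 1.0000 0.5000]
Step 4: x=[7.0000 7.5000 13.7500 17.8750] v=[2.0000 -3.0000 0.5000 0.2500]
Max displacement = 4.0000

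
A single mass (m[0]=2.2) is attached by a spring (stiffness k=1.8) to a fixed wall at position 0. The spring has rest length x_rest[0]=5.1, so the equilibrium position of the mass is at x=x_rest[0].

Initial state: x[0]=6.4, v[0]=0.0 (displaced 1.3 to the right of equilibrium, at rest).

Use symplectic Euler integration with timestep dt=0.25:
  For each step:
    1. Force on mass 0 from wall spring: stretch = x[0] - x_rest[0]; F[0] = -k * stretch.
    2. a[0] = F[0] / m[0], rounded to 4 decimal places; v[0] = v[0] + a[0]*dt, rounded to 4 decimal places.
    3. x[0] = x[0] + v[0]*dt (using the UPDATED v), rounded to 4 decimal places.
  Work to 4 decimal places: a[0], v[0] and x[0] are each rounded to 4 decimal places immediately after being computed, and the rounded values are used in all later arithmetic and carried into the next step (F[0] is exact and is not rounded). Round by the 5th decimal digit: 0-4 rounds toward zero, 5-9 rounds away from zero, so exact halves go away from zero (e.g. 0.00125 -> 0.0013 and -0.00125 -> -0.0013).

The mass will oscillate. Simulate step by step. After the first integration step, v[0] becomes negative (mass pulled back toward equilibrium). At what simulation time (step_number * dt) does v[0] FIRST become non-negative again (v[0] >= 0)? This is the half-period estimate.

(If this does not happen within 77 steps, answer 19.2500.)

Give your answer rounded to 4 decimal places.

Step 0: x=[6.4000] v=[0.0000]
Step 1: x=[6.3335] v=[-0.2659]
Step 2: x=[6.2040] v=[-0.5182]
Step 3: x=[6.0180] v=[-0.7440]
Step 4: x=[5.7851] v=[-0.9318]
Step 5: x=[5.5171] v=[-1.0719]
Step 6: x=[5.2278] v=[-1.1572]
Step 7: x=[4.9320] v=[-1.1834]
Step 8: x=[4.6448] v=[-1.1490]
Step 9: x=[4.3808] v=[-1.0559]
Step 10: x=[4.1536] v=[-0.9088]
Step 11: x=[3.9748] v=[-0.7152]
Step 12: x=[3.8535] v=[-0.4851]
Step 13: x=[3.7960] v=[-0.2301]
Step 14: x=[3.8052] v=[0.0366]
First v>=0 after going negative at step 14, time=3.5000

Answer: 3.5000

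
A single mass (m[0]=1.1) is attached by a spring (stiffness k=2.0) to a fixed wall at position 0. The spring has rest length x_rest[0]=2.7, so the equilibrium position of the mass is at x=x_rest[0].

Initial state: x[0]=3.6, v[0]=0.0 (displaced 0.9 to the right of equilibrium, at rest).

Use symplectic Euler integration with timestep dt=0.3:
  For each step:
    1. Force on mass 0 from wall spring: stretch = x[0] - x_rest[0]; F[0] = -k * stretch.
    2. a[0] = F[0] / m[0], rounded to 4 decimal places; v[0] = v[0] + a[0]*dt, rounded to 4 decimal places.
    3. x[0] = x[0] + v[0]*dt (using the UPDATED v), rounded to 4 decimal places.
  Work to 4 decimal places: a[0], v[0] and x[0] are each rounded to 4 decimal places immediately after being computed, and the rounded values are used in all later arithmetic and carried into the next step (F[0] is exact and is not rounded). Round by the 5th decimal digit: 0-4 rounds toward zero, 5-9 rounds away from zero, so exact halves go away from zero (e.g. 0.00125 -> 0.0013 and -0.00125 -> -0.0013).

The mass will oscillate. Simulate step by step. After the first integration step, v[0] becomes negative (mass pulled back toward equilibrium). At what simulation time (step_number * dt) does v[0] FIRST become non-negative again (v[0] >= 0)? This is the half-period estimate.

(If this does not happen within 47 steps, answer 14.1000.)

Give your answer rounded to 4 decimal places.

Step 0: x=[3.6000] v=[0.0000]
Step 1: x=[3.4527] v=[-0.4909]
Step 2: x=[3.1823] v=[-0.9015]
Step 3: x=[2.8329] v=[-1.1646]
Step 4: x=[2.4618] v=[-1.2371]
Step 5: x=[2.1296] v=[-1.1072]
Step 6: x=[1.8908] v=[-0.7961]
Step 7: x=[1.7844] v=[-0.3547]
Step 8: x=[1.8278] v=[0.1447]
First v>=0 after going negative at step 8, time=2.4000

Answer: 2.4000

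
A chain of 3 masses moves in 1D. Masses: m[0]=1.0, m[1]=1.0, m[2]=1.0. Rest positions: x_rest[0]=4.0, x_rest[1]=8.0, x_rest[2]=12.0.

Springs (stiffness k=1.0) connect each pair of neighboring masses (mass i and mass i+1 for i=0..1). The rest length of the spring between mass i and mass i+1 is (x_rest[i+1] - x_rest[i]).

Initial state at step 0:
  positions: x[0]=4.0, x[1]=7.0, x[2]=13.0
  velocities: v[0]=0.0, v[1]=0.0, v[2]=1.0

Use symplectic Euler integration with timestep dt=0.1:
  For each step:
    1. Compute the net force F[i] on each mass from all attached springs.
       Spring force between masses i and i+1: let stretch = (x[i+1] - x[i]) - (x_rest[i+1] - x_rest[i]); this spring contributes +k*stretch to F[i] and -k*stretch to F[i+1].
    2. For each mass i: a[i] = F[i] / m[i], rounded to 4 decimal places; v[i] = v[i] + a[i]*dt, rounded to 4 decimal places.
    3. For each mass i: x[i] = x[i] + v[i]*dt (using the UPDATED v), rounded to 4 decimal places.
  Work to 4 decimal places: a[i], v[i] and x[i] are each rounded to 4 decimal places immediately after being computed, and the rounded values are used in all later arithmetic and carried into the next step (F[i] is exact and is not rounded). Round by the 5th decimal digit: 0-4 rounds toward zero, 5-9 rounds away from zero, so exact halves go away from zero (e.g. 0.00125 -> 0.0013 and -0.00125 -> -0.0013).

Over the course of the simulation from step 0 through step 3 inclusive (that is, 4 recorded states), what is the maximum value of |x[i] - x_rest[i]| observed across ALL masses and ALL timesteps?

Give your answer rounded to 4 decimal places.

Answer: 1.1785

Derivation:
Step 0: x=[4.0000 7.0000 13.0000] v=[0.0000 0.0000 1.0000]
Step 1: x=[3.9900 7.0300 13.0800] v=[-0.1000 0.3000 0.8000]
Step 2: x=[3.9704 7.0901 13.1395] v=[-0.1960 0.6010 0.5950]
Step 3: x=[3.9420 7.1795 13.1785] v=[-0.2840 0.8940 0.3901]
Max displacement = 1.1785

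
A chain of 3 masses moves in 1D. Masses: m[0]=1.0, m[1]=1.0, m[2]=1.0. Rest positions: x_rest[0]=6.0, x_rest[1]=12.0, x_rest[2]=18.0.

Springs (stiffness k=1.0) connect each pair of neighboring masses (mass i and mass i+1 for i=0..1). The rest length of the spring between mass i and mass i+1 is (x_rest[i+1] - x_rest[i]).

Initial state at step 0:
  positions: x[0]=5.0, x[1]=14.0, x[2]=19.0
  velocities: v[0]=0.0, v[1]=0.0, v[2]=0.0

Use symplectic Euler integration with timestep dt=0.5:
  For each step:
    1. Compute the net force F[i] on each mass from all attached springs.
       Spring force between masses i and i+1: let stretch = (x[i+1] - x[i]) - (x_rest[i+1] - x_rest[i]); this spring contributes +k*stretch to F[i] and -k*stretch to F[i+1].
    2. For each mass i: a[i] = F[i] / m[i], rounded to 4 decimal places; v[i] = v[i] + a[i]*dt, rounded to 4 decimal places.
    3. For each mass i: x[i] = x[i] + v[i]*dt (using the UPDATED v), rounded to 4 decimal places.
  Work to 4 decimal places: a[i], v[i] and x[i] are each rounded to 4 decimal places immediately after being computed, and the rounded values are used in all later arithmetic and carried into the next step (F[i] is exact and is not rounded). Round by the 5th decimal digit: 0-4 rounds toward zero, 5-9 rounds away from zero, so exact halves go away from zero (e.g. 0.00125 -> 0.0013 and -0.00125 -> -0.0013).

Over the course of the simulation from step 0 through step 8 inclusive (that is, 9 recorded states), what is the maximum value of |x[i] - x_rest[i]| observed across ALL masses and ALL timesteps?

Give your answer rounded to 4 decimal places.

Step 0: x=[5.0000 14.0000 19.0000] v=[0.0000 0.0000 0.0000]
Step 1: x=[5.7500 13.0000 19.2500] v=[1.5000 -2.0000 0.5000]
Step 2: x=[6.8125 11.7500 19.4375] v=[2.1250 -2.5000 0.3750]
Step 3: x=[7.6094 11.1875 19.2031] v=[1.5938 -1.1250 -0.4688]
Step 4: x=[7.8009 11.7344 18.4648] v=[0.3829 1.0938 -1.4766]
Step 5: x=[7.4757 12.9806 17.5439] v=[-0.6504 2.4923 -1.8418]
Step 6: x=[7.0267 13.9914 16.9822] v=[-0.8980 2.0215 -1.1235]
Step 7: x=[6.8189 14.0087 17.1728] v=[-0.4157 0.0346 0.3811]
Step 8: x=[6.9085 13.0196 18.0724] v=[0.1792 -1.9783 1.7991]
Max displacement = 2.0087

Answer: 2.0087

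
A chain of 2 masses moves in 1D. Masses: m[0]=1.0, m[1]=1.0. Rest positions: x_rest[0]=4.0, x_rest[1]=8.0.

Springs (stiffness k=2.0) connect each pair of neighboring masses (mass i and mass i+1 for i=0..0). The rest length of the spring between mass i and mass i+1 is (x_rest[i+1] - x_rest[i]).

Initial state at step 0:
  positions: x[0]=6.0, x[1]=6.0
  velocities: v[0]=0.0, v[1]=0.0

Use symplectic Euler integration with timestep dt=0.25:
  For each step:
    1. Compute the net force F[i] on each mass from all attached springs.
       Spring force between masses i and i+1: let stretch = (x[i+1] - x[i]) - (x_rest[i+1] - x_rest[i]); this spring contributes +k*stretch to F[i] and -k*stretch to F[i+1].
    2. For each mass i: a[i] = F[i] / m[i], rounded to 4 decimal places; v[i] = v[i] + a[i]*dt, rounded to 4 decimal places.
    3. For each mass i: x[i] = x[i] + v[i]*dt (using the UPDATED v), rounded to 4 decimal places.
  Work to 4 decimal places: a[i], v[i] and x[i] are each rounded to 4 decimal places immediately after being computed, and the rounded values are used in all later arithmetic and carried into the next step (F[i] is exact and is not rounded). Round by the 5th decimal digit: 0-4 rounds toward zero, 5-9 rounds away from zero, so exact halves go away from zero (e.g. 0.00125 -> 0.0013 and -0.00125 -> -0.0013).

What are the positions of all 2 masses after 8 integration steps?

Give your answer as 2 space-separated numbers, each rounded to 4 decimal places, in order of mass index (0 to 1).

Answer: 3.1638 8.8364

Derivation:
Step 0: x=[6.0000 6.0000] v=[0.0000 0.0000]
Step 1: x=[5.5000 6.5000] v=[-2.0000 2.0000]
Step 2: x=[4.6250 7.3750] v=[-3.5000 3.5000]
Step 3: x=[3.5938 8.4063] v=[-4.1250 4.1250]
Step 4: x=[2.6641 9.3360] v=[-3.7188 3.7188]
Step 5: x=[2.0684 9.9317] v=[-2.3829 2.3829]
Step 6: x=[1.9556 10.0445] v=[-0.4513 0.4513]
Step 7: x=[2.3539 9.6462] v=[1.5932 -1.5932]
Step 8: x=[3.1638 8.8364] v=[3.2394 -3.2394]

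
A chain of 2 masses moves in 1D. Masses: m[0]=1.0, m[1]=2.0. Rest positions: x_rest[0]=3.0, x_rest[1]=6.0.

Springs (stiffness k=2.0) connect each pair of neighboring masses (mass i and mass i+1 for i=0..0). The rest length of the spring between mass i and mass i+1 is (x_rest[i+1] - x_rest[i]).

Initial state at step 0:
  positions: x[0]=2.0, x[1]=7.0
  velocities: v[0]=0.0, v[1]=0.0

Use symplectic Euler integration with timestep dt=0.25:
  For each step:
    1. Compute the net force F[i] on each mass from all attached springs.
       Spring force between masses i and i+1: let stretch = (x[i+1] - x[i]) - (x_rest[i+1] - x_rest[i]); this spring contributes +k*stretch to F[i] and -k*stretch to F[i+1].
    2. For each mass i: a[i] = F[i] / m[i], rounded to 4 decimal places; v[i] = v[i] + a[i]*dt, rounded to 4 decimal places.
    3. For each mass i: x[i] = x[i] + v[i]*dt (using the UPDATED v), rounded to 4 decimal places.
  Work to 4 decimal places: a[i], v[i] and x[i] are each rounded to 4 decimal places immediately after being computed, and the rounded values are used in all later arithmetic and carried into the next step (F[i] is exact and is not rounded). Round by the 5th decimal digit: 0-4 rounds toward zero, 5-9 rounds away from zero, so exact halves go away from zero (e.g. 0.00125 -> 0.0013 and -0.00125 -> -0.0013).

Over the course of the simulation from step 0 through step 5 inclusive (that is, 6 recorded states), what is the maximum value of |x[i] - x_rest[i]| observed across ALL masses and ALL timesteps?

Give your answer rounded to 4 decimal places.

Answer: 1.3410

Derivation:
Step 0: x=[2.0000 7.0000] v=[0.0000 0.0000]
Step 1: x=[2.2500 6.8750] v=[1.0000 -0.5000]
Step 2: x=[2.7031 6.6484] v=[1.8125 -0.9063]
Step 3: x=[3.2744 6.3628] v=[2.2852 -1.1426]
Step 4: x=[3.8568 6.0716] v=[2.3294 -1.1647]
Step 5: x=[4.3410 5.8295] v=[1.9368 -0.9684]
Max displacement = 1.3410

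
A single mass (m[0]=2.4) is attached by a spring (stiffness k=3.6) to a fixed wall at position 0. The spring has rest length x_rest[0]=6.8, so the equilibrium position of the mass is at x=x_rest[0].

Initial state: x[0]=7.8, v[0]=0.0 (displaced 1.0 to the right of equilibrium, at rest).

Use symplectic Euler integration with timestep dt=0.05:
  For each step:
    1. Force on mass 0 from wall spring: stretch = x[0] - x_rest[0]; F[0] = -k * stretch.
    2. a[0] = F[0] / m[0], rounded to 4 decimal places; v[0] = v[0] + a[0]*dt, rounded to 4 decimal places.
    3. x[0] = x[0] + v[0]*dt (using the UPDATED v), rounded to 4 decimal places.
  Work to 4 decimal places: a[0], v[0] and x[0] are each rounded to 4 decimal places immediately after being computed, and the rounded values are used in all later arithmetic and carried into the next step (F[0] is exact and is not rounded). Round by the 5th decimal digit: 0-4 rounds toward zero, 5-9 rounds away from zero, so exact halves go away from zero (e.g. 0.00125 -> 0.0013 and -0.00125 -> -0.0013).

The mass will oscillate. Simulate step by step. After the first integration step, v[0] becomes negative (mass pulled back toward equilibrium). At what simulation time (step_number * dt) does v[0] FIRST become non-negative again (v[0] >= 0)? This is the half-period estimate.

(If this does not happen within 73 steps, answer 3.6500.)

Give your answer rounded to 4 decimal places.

Answer: 2.6000

Derivation:
Step 0: x=[7.8000] v=[0.0000]
Step 1: x=[7.7963] v=[-0.0750]
Step 2: x=[7.7888] v=[-0.1497]
Step 3: x=[7.7776] v=[-0.2239]
Step 4: x=[7.7627] v=[-0.2972]
Step 5: x=[7.7442] v=[-0.3694]
Step 6: x=[7.7222] v=[-0.4402]
Step 7: x=[7.6967] v=[-0.5094]
Step 8: x=[7.6679] v=[-0.5767]
Step 9: x=[7.6358] v=[-0.6418]
Step 10: x=[7.6006] v=[-0.7045]
Step 11: x=[7.5624] v=[-0.7645]
Step 12: x=[7.5213] v=[-0.8217]
Step 13: x=[7.4775] v=[-0.8758]
Step 14: x=[7.4312] v=[-0.9266]
Step 15: x=[7.3825] v=[-0.9739]
Step 16: x=[7.3316] v=[-1.0176]
Step 17: x=[7.2787] v=[-1.0575]
Step 18: x=[7.2240] v=[-1.0934]
Step 19: x=[7.1677] v=[-1.1252]
Step 20: x=[7.1101] v=[-1.1528]
Step 21: x=[7.0513] v=[-1.1761]
Step 22: x=[6.9916] v=[-1.1950]
Step 23: x=[6.9311] v=[-1.2094]
Step 24: x=[6.8701] v=[-1.2192]
Step 25: x=[6.8089] v=[-1.2245]
Step 26: x=[6.7476] v=[-1.2252]
Step 27: x=[6.6865] v=[-1.2213]
Step 28: x=[6.6259] v=[-1.2128]
Step 29: x=[6.5659] v=[-1.1997]
Step 30: x=[6.5068] v=[-1.1821]
Step 31: x=[6.4488] v=[-1.1601]
Step 32: x=[6.3921] v=[-1.1338]
Step 33: x=[6.3369] v=[-1.1032]
Step 34: x=[6.2835] v=[-1.0685]
Step 35: x=[6.2320] v=[-1.0298]
Step 36: x=[6.1826] v=[-0.9872]
Step 37: x=[6.1356] v=[-0.9409]
Step 38: x=[6.0910] v=[-0.8911]
Step 39: x=[6.0491] v=[-0.8379]
Step 40: x=[6.0100] v=[-0.7816]
Step 41: x=[5.9739] v=[-0.7224]
Step 42: x=[5.9409] v=[-0.6604]
Step 43: x=[5.9111] v=[-0.5960]
Step 44: x=[5.8846] v=[-0.5293]
Step 45: x=[5.8616] v=[-0.4606]
Step 46: x=[5.8421] v=[-0.3902]
Step 47: x=[5.8262] v=[-0.3184]
Step 48: x=[5.8139] v=[-0.2454]
Step 49: x=[5.8053] v=[-0.1714]
Step 50: x=[5.8005] v=[-0.0968]
Step 51: x=[5.7994] v=[-0.0218]
Step 52: x=[5.8021] v=[0.0532]
First v>=0 after going negative at step 52, time=2.6000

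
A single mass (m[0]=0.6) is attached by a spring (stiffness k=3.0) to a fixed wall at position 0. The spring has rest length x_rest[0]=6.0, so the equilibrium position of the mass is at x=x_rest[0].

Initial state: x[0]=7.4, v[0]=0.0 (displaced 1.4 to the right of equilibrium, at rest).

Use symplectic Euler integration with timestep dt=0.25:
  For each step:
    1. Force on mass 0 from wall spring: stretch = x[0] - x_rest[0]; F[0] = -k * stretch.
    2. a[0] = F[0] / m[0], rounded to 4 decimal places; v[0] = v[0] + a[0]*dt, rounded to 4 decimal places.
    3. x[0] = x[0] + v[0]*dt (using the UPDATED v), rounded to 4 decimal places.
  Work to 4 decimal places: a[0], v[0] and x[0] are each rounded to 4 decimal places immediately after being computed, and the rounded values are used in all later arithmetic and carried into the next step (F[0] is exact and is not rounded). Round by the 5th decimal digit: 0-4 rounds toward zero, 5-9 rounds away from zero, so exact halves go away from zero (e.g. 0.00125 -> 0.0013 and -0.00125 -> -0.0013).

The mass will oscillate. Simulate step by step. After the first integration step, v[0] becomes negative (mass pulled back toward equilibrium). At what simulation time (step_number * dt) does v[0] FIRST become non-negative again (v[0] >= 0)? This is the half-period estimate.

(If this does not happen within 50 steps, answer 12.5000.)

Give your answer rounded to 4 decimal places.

Answer: 1.5000

Derivation:
Step 0: x=[7.4000] v=[0.0000]
Step 1: x=[6.9625] v=[-1.7500]
Step 2: x=[6.2242] v=[-2.9531]
Step 3: x=[5.4159] v=[-3.2334]
Step 4: x=[4.7901] v=[-2.5033]
Step 5: x=[4.5424] v=[-0.9909]
Step 6: x=[4.7502] v=[0.8311]
First v>=0 after going negative at step 6, time=1.5000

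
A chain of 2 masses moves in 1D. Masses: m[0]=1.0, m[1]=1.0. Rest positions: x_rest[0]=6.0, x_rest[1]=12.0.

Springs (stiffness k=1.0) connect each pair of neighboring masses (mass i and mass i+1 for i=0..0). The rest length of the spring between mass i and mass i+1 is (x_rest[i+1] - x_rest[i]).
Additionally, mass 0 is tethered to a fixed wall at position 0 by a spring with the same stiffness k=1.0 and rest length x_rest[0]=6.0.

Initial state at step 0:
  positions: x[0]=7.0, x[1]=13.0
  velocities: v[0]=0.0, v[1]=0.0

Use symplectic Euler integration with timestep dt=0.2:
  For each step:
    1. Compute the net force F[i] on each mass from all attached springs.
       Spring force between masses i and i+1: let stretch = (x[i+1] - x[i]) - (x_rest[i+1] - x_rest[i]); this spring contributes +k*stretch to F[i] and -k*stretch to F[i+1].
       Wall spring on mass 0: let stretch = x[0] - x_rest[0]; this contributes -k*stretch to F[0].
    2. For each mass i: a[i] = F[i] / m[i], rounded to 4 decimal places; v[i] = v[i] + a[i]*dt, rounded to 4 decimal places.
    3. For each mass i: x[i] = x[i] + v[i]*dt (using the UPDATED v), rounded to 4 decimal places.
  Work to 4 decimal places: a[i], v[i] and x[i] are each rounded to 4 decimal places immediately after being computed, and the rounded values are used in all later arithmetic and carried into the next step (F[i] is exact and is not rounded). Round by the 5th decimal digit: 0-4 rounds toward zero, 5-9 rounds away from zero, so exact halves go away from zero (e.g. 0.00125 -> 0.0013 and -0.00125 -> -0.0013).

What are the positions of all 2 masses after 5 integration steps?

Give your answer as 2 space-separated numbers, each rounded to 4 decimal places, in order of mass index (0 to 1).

Answer: 6.5033 12.9492

Derivation:
Step 0: x=[7.0000 13.0000] v=[0.0000 0.0000]
Step 1: x=[6.9600 13.0000] v=[-0.2000 0.0000]
Step 2: x=[6.8832 12.9984] v=[-0.3840 -0.0080]
Step 3: x=[6.7757 12.9922] v=[-0.5376 -0.0310]
Step 4: x=[6.6458 12.9773] v=[-0.6494 -0.0743]
Step 5: x=[6.5033 12.9492] v=[-0.7123 -0.1406]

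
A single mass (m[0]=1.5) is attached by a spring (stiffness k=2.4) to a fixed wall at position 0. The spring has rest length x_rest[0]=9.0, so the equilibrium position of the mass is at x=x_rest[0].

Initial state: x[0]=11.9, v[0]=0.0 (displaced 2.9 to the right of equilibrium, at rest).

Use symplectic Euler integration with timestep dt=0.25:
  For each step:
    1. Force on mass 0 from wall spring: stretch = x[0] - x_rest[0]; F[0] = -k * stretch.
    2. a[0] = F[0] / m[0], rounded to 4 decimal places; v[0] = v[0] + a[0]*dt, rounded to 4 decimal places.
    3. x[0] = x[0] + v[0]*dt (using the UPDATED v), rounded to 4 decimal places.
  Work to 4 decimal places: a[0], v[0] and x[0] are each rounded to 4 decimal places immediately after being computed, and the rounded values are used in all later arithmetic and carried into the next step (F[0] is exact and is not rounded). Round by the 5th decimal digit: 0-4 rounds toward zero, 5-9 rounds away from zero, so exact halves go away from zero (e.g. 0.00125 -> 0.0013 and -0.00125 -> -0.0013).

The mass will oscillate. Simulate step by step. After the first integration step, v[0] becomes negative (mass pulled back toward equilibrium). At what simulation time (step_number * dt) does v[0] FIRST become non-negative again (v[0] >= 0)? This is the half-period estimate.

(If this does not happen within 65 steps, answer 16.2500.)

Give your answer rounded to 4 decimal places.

Answer: 2.5000

Derivation:
Step 0: x=[11.9000] v=[0.0000]
Step 1: x=[11.6100] v=[-1.1600]
Step 2: x=[11.0590] v=[-2.2040]
Step 3: x=[10.3021] v=[-3.0276]
Step 4: x=[9.4150] v=[-3.5485]
Step 5: x=[8.4864] v=[-3.7145]
Step 6: x=[7.6091] v=[-3.5091]
Step 7: x=[6.8709] v=[-2.9528]
Step 8: x=[6.3456] v=[-2.1012]
Step 9: x=[6.0857] v=[-1.0395]
Step 10: x=[6.1173] v=[0.1262]
First v>=0 after going negative at step 10, time=2.5000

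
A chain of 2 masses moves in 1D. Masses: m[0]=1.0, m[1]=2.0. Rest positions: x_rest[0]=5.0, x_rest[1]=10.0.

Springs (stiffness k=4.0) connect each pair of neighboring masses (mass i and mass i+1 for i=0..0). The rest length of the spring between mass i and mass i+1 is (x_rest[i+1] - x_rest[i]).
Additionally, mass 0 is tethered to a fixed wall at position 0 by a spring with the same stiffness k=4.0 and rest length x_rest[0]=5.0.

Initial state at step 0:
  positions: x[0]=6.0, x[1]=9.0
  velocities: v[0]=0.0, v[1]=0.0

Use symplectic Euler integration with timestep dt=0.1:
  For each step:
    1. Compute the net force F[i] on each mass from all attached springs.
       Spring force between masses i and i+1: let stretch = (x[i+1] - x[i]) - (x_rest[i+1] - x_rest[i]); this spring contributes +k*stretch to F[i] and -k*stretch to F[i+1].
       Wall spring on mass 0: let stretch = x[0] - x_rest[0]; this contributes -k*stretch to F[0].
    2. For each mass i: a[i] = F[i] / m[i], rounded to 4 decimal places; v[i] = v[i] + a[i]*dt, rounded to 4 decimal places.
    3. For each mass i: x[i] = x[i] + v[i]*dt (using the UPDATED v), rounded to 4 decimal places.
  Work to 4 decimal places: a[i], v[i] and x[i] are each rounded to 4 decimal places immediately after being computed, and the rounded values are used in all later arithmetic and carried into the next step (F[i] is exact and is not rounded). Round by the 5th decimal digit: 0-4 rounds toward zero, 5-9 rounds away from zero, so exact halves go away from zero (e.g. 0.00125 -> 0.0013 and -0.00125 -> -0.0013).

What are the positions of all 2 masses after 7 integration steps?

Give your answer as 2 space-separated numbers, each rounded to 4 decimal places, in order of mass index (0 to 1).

Answer: 3.8510 9.7731

Derivation:
Step 0: x=[6.0000 9.0000] v=[0.0000 0.0000]
Step 1: x=[5.8800 9.0400] v=[-1.2000 0.4000]
Step 2: x=[5.6512 9.1168] v=[-2.2880 0.7680]
Step 3: x=[5.3350 9.2243] v=[-3.1622 1.0749]
Step 4: x=[4.9610 9.3540] v=[-3.7405 1.2970]
Step 5: x=[4.5642 9.4958] v=[-3.9677 1.4184]
Step 6: x=[4.1821 9.6390] v=[-3.8207 1.4321]
Step 7: x=[3.8510 9.7731] v=[-3.3108 1.3407]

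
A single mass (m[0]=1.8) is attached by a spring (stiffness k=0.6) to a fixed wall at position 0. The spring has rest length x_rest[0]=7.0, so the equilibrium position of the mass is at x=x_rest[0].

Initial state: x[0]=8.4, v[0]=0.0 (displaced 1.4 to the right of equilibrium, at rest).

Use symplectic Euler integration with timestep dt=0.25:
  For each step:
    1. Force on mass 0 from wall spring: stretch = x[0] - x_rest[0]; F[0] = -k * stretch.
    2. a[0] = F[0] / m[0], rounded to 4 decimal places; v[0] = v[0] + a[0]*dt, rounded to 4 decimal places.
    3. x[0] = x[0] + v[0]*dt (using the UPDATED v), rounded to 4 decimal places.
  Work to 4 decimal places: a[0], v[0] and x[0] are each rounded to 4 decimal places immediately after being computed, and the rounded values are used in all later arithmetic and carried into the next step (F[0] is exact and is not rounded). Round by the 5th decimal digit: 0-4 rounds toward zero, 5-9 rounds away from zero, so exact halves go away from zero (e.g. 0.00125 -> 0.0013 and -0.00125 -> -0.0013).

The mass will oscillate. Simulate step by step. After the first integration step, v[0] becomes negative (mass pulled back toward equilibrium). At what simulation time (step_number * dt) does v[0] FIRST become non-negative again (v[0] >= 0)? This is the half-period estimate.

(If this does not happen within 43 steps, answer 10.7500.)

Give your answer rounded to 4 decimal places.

Step 0: x=[8.4000] v=[0.0000]
Step 1: x=[8.3708] v=[-0.1167]
Step 2: x=[8.3131] v=[-0.2309]
Step 3: x=[8.2280] v=[-0.3403]
Step 4: x=[8.1174] v=[-0.4426]
Step 5: x=[7.9835] v=[-0.5357]
Step 6: x=[7.8291] v=[-0.6177]
Step 7: x=[7.6574] v=[-0.6868]
Step 8: x=[7.4720] v=[-0.7416]
Step 9: x=[7.2768] v=[-0.7809]
Step 10: x=[7.0758] v=[-0.8040]
Step 11: x=[6.8732] v=[-0.8103]
Step 12: x=[6.6733] v=[-0.7997]
Step 13: x=[6.4802] v=[-0.7725]
Step 14: x=[6.2979] v=[-0.7292]
Step 15: x=[6.1302] v=[-0.6707]
Step 16: x=[5.9807] v=[-0.5982]
Step 17: x=[5.8524] v=[-0.5133]
Step 18: x=[5.7480] v=[-0.4177]
Step 19: x=[5.6697] v=[-0.3134]
Step 20: x=[5.6191] v=[-0.2026]
Step 21: x=[5.5972] v=[-0.0875]
Step 22: x=[5.6046] v=[0.0294]
First v>=0 after going negative at step 22, time=5.5000

Answer: 5.5000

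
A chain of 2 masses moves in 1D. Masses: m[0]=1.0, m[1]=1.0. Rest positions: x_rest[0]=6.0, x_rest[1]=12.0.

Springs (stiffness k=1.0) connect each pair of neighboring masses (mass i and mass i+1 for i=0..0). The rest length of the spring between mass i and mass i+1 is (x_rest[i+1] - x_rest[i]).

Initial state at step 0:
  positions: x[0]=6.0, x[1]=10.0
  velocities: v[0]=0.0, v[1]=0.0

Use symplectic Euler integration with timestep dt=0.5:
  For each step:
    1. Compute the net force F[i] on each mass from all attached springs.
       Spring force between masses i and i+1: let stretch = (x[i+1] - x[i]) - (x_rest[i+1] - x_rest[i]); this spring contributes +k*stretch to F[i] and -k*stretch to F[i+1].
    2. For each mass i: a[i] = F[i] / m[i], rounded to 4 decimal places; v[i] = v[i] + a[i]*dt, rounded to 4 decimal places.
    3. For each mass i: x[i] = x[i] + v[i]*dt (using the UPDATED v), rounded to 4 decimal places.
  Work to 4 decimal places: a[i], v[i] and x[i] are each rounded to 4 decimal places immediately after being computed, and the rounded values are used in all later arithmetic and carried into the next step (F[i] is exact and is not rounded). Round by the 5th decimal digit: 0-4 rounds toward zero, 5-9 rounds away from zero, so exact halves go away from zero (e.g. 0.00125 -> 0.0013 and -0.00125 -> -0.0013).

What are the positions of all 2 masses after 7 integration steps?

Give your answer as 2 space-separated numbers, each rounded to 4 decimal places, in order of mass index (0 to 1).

Step 0: x=[6.0000 10.0000] v=[0.0000 0.0000]
Step 1: x=[5.5000 10.5000] v=[-1.0000 1.0000]
Step 2: x=[4.7500 11.2500] v=[-1.5000 1.5000]
Step 3: x=[4.1250 11.8750] v=[-1.2500 1.2500]
Step 4: x=[3.9375 12.0625] v=[-0.3750 0.3750]
Step 5: x=[4.2813 11.7188] v=[0.6875 -0.6875]
Step 6: x=[4.9845 11.0157] v=[1.4063 -1.4063]
Step 7: x=[5.6955 10.3048] v=[1.4219 -1.4219]

Answer: 5.6955 10.3048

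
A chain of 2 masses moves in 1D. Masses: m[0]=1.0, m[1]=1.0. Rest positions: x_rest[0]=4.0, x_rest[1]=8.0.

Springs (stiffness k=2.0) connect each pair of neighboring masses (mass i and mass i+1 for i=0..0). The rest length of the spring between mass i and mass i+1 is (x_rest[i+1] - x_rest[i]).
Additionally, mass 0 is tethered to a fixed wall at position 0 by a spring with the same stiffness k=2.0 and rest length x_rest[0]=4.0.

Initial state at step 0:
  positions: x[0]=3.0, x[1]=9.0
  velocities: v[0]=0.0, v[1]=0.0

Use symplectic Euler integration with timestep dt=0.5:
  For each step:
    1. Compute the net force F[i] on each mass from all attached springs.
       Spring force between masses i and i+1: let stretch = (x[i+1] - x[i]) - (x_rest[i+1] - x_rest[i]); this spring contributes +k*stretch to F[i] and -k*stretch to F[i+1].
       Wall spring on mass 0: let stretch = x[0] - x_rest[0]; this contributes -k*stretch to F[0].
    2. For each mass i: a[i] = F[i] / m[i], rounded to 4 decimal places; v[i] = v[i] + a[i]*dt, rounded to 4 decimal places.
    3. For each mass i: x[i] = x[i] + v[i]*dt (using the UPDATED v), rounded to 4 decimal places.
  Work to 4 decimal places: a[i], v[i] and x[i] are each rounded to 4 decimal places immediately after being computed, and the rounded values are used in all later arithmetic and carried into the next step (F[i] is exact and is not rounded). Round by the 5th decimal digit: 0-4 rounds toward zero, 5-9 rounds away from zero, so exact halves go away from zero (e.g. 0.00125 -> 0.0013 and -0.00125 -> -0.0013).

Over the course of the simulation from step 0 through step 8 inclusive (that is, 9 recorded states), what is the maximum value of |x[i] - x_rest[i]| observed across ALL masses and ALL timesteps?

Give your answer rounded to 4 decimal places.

Answer: 1.5000

Derivation:
Step 0: x=[3.0000 9.0000] v=[0.0000 0.0000]
Step 1: x=[4.5000 8.0000] v=[3.0000 -2.0000]
Step 2: x=[5.5000 7.2500] v=[2.0000 -1.5000]
Step 3: x=[4.6250 7.6250] v=[-1.7500 0.7500]
Step 4: x=[2.9375 8.5000] v=[-3.3750 1.7500]
Step 5: x=[2.5625 8.5938] v=[-0.7500 0.1875]
Step 6: x=[3.9219 7.6719] v=[2.7188 -1.8438]
Step 7: x=[5.1954 6.8750] v=[2.5469 -1.5938]
Step 8: x=[4.7110 7.2383] v=[-0.9689 0.7266]
Max displacement = 1.5000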